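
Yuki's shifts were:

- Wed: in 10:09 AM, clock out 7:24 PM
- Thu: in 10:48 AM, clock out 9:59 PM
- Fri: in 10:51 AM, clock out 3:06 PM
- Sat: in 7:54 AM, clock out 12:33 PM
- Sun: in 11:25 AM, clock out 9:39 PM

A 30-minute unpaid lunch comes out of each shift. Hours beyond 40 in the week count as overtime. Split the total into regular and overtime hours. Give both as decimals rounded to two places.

Regular 37.07 hours, overtime 0.00 hours

Wed: 10:09 AM–7:24 PM = 9 h 15 min; less 30 min break → 8 h 45 min
Thu: 10:48 AM–9:59 PM = 11 h 11 min; less 30 min break → 10 h 41 min
Fri: 10:51 AM–3:06 PM = 4 h 15 min; less 30 min break → 3 h 45 min
Sat: 7:54 AM–12:33 PM = 4 h 39 min; less 30 min break → 4 h 9 min
Sun: 11:25 AM–9:39 PM = 10 h 14 min; less 30 min break → 9 h 44 min
Total worked: 37 h 4 min = 37.07 h.
Threshold 40 h → overtime 0 h 0 min, regular 37 h 4 min.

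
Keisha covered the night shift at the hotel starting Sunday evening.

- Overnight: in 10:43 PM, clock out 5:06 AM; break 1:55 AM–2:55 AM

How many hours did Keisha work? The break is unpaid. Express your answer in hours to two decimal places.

Overnight: 10:43 PM → midnight = 1 h 17 min; midnight → 5:06 AM = 5 h 6 min; span 6 h 23 min; less 60 min break → 5 h 23 min

5.38 hours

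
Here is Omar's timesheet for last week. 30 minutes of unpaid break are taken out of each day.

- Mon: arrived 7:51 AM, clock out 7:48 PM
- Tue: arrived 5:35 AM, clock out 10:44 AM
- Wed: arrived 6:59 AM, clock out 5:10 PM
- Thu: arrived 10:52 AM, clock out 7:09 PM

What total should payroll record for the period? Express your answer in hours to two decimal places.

Mon: 7:51 AM–7:48 PM = 11 h 57 min; less 30 min break → 11 h 27 min
Tue: 5:35 AM–10:44 AM = 5 h 9 min; less 30 min break → 4 h 39 min
Wed: 6:59 AM–5:10 PM = 10 h 11 min; less 30 min break → 9 h 41 min
Thu: 10:52 AM–7:09 PM = 8 h 17 min; less 30 min break → 7 h 47 min
Total: 11 h 27 min + 4 h 39 min + 9 h 41 min + 7 h 47 min = 33 h 34 min.

33.57 hours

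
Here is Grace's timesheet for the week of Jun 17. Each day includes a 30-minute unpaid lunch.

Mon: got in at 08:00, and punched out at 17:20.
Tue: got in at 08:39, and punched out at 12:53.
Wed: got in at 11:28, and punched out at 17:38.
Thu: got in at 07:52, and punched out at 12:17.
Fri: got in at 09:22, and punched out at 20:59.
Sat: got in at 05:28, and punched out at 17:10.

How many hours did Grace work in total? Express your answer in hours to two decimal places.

44.47 hours

Mon: 08:00–17:20 = 9 h 20 min; less 30 min break → 8 h 50 min
Tue: 08:39–12:53 = 4 h 14 min; less 30 min break → 3 h 44 min
Wed: 11:28–17:38 = 6 h 10 min; less 30 min break → 5 h 40 min
Thu: 07:52–12:17 = 4 h 25 min; less 30 min break → 3 h 55 min
Fri: 09:22–20:59 = 11 h 37 min; less 30 min break → 11 h 7 min
Sat: 05:28–17:10 = 11 h 42 min; less 30 min break → 11 h 12 min
Total: 8 h 50 min + 3 h 44 min + 5 h 40 min + 3 h 55 min + 11 h 7 min + 11 h 12 min = 44 h 28 min.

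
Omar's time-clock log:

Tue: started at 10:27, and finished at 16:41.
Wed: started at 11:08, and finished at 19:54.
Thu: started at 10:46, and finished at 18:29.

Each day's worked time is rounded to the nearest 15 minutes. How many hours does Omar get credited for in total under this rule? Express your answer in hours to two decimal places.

Tue: 10:27–16:41 = 6 h 14 min → rounds to 6 h 15 min
Wed: 11:08–19:54 = 8 h 46 min → rounds to 8 h 45 min
Thu: 10:46–18:29 = 7 h 43 min → rounds to 7 h 45 min
Total credited: 22 h 45 min.

22.75 hours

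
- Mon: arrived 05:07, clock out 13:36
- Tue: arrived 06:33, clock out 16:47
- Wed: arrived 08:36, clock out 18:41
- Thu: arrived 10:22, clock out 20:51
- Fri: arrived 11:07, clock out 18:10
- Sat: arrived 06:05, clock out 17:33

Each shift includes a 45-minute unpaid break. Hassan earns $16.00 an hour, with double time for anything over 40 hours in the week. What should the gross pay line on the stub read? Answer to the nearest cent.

$1065.60

Mon: 05:07–13:36 = 8 h 29 min; less 45 min break → 7 h 44 min
Tue: 06:33–16:47 = 10 h 14 min; less 45 min break → 9 h 29 min
Wed: 08:36–18:41 = 10 h 5 min; less 45 min break → 9 h 20 min
Thu: 10:22–20:51 = 10 h 29 min; less 45 min break → 9 h 44 min
Fri: 11:07–18:10 = 7 h 3 min; less 45 min break → 6 h 18 min
Sat: 06:05–17:33 = 11 h 28 min; less 45 min break → 10 h 43 min
Total worked: 53 h 18 min = 3198 min.
Regular 40 h 0 min = 2400 min at $16.00/h; overtime 13 h 18 min = 798 min at $32.00/h.
Pay = (2400 × $16.00 + 798 × $32.00) ÷ 60 = $1065.60.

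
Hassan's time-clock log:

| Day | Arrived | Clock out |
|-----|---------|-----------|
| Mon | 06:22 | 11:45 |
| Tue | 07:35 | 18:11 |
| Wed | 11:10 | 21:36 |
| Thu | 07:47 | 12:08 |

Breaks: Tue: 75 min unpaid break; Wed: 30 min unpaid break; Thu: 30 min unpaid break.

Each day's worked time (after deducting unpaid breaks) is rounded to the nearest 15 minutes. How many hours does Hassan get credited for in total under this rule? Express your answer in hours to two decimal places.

Mon: 06:22–11:45 = 5 h 23 min → rounds to 5 h 30 min
Tue: 07:35–18:11 = 10 h 36 min − 75 min = 9 h 21 min → rounds to 9 h 15 min
Wed: 11:10–21:36 = 10 h 26 min − 30 min = 9 h 56 min → rounds to 10 h 0 min
Thu: 07:47–12:08 = 4 h 21 min − 30 min = 3 h 51 min → rounds to 3 h 45 min
Total credited: 28 h 30 min.

28.50 hours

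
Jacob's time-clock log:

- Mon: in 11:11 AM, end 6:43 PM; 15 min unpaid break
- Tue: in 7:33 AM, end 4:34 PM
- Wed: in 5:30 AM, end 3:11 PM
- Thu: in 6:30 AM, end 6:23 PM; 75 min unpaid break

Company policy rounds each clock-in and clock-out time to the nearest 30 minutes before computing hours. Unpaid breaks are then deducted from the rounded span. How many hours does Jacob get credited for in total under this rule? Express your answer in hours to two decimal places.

Mon: in 11:11 AM→11:00 AM, out 6:43 PM→6:30 PM; 7 h 30 min − 15 min = 7 h 15 min
Tue: in 7:33 AM→7:30 AM, out 4:34 PM→4:30 PM; 9 h 0 min
Wed: in 5:30 AM→5:30 AM, out 3:11 PM→3:00 PM; 9 h 30 min
Thu: in 6:30 AM→6:30 AM, out 6:23 PM→6:30 PM; 12 h 0 min − 75 min = 10 h 45 min
Total credited: 36 h 30 min.

36.50 hours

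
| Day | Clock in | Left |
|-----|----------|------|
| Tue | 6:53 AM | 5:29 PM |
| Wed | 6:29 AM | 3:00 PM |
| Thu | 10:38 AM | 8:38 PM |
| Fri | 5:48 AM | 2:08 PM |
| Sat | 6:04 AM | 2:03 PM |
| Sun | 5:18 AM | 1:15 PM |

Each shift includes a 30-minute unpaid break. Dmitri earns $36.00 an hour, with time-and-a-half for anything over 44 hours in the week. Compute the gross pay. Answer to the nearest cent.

Tue: 6:53 AM–5:29 PM = 10 h 36 min; less 30 min break → 10 h 6 min
Wed: 6:29 AM–3:00 PM = 8 h 31 min; less 30 min break → 8 h 1 min
Thu: 10:38 AM–8:38 PM = 10 h 0 min; less 30 min break → 9 h 30 min
Fri: 5:48 AM–2:08 PM = 8 h 20 min; less 30 min break → 7 h 50 min
Sat: 6:04 AM–2:03 PM = 7 h 59 min; less 30 min break → 7 h 29 min
Sun: 5:18 AM–1:15 PM = 7 h 57 min; less 30 min break → 7 h 27 min
Total worked: 50 h 23 min = 3023 min.
Regular 44 h 0 min = 2640 min at $36.00/h; overtime 6 h 23 min = 383 min at $54.00/h.
Pay = (2640 × $36.00 + 383 × $54.00) ÷ 60 = $1928.70.

$1928.70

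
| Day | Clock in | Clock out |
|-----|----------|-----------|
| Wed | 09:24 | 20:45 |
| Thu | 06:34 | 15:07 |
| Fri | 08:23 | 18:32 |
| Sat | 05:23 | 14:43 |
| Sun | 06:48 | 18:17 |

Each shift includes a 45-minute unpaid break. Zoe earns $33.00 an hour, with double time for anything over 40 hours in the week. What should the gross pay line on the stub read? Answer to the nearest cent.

Wed: 09:24–20:45 = 11 h 21 min; less 45 min break → 10 h 36 min
Thu: 06:34–15:07 = 8 h 33 min; less 45 min break → 7 h 48 min
Fri: 08:23–18:32 = 10 h 9 min; less 45 min break → 9 h 24 min
Sat: 05:23–14:43 = 9 h 20 min; less 45 min break → 8 h 35 min
Sun: 06:48–18:17 = 11 h 29 min; less 45 min break → 10 h 44 min
Total worked: 47 h 7 min = 2827 min.
Regular 40 h 0 min = 2400 min at $33.00/h; overtime 7 h 7 min = 427 min at $66.00/h.
Pay = (2400 × $33.00 + 427 × $66.00) ÷ 60 = $1789.70.

$1789.70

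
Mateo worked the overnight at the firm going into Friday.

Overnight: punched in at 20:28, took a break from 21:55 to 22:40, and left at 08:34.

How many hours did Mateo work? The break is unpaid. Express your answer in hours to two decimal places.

11.35 hours

Overnight: 20:28 → midnight = 3 h 32 min; midnight → 08:34 = 8 h 34 min; span 12 h 6 min; less 45 min break → 11 h 21 min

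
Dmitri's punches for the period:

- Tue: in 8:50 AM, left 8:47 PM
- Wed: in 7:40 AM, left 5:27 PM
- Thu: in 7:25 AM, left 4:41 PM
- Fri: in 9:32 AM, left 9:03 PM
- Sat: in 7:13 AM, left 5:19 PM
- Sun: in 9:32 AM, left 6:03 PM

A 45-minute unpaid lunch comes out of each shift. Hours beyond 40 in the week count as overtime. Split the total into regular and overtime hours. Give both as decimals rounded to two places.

Tue: 8:50 AM–8:47 PM = 11 h 57 min; less 45 min break → 11 h 12 min
Wed: 7:40 AM–5:27 PM = 9 h 47 min; less 45 min break → 9 h 2 min
Thu: 7:25 AM–4:41 PM = 9 h 16 min; less 45 min break → 8 h 31 min
Fri: 9:32 AM–9:03 PM = 11 h 31 min; less 45 min break → 10 h 46 min
Sat: 7:13 AM–5:19 PM = 10 h 6 min; less 45 min break → 9 h 21 min
Sun: 9:32 AM–6:03 PM = 8 h 31 min; less 45 min break → 7 h 46 min
Total worked: 56 h 38 min = 56.63 h.
Threshold 40 h → overtime 16 h 38 min, regular 40 h 0 min.

Regular 40.00 hours, overtime 16.63 hours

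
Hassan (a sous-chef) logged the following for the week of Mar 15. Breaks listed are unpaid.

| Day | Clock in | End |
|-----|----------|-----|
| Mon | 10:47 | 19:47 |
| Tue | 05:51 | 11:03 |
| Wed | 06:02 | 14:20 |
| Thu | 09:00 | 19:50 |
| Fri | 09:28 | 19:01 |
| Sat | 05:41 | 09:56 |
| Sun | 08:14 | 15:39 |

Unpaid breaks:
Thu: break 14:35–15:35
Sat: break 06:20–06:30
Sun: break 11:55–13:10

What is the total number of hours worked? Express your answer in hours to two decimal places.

Mon: 10:47–19:47 = 9 h 0 min
Tue: 05:51–11:03 = 5 h 12 min
Wed: 06:02–14:20 = 8 h 18 min
Thu: 09:00–19:50 = 10 h 50 min; less 60 min break → 9 h 50 min
Fri: 09:28–19:01 = 9 h 33 min
Sat: 05:41–09:56 = 4 h 15 min; less 10 min break → 4 h 5 min
Sun: 08:14–15:39 = 7 h 25 min; less 75 min break → 6 h 10 min
Total: 9 h 0 min + 5 h 12 min + 8 h 18 min + 9 h 50 min + 9 h 33 min + 4 h 5 min + 6 h 10 min = 52 h 8 min.

52.13 hours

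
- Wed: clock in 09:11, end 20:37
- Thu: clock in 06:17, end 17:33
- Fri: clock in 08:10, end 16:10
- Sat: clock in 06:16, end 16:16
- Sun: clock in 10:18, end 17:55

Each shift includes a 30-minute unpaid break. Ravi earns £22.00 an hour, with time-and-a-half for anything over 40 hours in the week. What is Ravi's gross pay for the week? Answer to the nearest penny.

£1071.95

Wed: 09:11–20:37 = 11 h 26 min; less 30 min break → 10 h 56 min
Thu: 06:17–17:33 = 11 h 16 min; less 30 min break → 10 h 46 min
Fri: 08:10–16:10 = 8 h 0 min; less 30 min break → 7 h 30 min
Sat: 06:16–16:16 = 10 h 0 min; less 30 min break → 9 h 30 min
Sun: 10:18–17:55 = 7 h 37 min; less 30 min break → 7 h 7 min
Total worked: 45 h 49 min = 2749 min.
Regular 40 h 0 min = 2400 min at £22.00/h; overtime 5 h 49 min = 349 min at £33.00/h.
Pay = (2400 × £22.00 + 349 × £33.00) ÷ 60 = £1071.95.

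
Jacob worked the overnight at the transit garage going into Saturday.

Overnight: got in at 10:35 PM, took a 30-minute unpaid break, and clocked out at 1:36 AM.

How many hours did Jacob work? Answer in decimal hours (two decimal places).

2.52 hours

Overnight: 10:35 PM → midnight = 1 h 25 min; midnight → 1:36 AM = 1 h 36 min; span 3 h 1 min; less 30 min break → 2 h 31 min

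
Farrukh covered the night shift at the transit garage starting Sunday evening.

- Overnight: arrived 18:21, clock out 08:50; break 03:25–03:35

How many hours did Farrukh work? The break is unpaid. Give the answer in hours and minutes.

14 h 19 min

Overnight: 18:21 → midnight = 5 h 39 min; midnight → 08:50 = 8 h 50 min; span 14 h 29 min; less 10 min break → 14 h 19 min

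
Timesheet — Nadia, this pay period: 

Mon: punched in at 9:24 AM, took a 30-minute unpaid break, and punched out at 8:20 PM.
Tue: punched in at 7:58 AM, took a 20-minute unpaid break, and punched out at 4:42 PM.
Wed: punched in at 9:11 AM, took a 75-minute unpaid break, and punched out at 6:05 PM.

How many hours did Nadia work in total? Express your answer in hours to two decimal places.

Mon: 9:24 AM–8:20 PM = 10 h 56 min; less 30 min break → 10 h 26 min
Tue: 7:58 AM–4:42 PM = 8 h 44 min; less 20 min break → 8 h 24 min
Wed: 9:11 AM–6:05 PM = 8 h 54 min; less 75 min break → 7 h 39 min
Total: 10 h 26 min + 8 h 24 min + 7 h 39 min = 26 h 29 min.

26.48 hours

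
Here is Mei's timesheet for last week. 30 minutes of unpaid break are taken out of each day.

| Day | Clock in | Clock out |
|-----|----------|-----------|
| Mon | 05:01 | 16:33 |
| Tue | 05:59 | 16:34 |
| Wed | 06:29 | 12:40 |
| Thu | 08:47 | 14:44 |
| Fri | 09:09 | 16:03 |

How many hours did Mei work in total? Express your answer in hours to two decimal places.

38.65 hours

Mon: 05:01–16:33 = 11 h 32 min; less 30 min break → 11 h 2 min
Tue: 05:59–16:34 = 10 h 35 min; less 30 min break → 10 h 5 min
Wed: 06:29–12:40 = 6 h 11 min; less 30 min break → 5 h 41 min
Thu: 08:47–14:44 = 5 h 57 min; less 30 min break → 5 h 27 min
Fri: 09:09–16:03 = 6 h 54 min; less 30 min break → 6 h 24 min
Total: 11 h 2 min + 10 h 5 min + 5 h 41 min + 5 h 27 min + 6 h 24 min = 38 h 39 min.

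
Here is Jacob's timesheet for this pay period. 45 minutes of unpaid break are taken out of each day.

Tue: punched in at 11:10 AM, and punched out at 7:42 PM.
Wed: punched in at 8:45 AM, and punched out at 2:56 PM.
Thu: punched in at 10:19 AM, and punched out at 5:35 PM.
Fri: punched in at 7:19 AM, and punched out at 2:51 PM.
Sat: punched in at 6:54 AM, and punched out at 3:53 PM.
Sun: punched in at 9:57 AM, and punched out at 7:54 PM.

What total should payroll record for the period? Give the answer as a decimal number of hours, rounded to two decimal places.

43.95 hours

Tue: 11:10 AM–7:42 PM = 8 h 32 min; less 45 min break → 7 h 47 min
Wed: 8:45 AM–2:56 PM = 6 h 11 min; less 45 min break → 5 h 26 min
Thu: 10:19 AM–5:35 PM = 7 h 16 min; less 45 min break → 6 h 31 min
Fri: 7:19 AM–2:51 PM = 7 h 32 min; less 45 min break → 6 h 47 min
Sat: 6:54 AM–3:53 PM = 8 h 59 min; less 45 min break → 8 h 14 min
Sun: 9:57 AM–7:54 PM = 9 h 57 min; less 45 min break → 9 h 12 min
Total: 7 h 47 min + 5 h 26 min + 6 h 31 min + 6 h 47 min + 8 h 14 min + 9 h 12 min = 43 h 57 min.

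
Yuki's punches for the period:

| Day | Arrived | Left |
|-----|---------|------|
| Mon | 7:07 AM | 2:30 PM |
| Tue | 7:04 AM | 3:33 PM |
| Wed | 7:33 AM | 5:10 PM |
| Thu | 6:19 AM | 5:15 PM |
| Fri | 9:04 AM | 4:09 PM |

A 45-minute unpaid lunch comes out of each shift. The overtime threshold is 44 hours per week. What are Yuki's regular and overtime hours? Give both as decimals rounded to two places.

Mon: 7:07 AM–2:30 PM = 7 h 23 min; less 45 min break → 6 h 38 min
Tue: 7:04 AM–3:33 PM = 8 h 29 min; less 45 min break → 7 h 44 min
Wed: 7:33 AM–5:10 PM = 9 h 37 min; less 45 min break → 8 h 52 min
Thu: 6:19 AM–5:15 PM = 10 h 56 min; less 45 min break → 10 h 11 min
Fri: 9:04 AM–4:09 PM = 7 h 5 min; less 45 min break → 6 h 20 min
Total worked: 39 h 45 min = 39.75 h.
Threshold 44 h → overtime 0 h 0 min, regular 39 h 45 min.

Regular 39.75 hours, overtime 0.00 hours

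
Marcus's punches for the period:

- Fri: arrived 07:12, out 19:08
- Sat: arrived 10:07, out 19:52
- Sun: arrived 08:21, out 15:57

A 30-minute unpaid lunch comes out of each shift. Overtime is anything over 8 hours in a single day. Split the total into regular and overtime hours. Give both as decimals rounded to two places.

Regular 23.10 hours, overtime 4.68 hours

Fri: 07:12–19:08 = 11 h 56 min; less 30 min break → 11 h 26 min
Sat: 10:07–19:52 = 9 h 45 min; less 30 min break → 9 h 15 min
Sun: 08:21–15:57 = 7 h 36 min; less 30 min break → 7 h 6 min
Fri reg 8 h 0 min / OT 3 h 26 min; Sat reg 8 h 0 min / OT 1 h 15 min; Sun reg 7 h 6 min / OT 0 h 0 min.
Totals: regular 23 h 6 min, overtime 4 h 41 min.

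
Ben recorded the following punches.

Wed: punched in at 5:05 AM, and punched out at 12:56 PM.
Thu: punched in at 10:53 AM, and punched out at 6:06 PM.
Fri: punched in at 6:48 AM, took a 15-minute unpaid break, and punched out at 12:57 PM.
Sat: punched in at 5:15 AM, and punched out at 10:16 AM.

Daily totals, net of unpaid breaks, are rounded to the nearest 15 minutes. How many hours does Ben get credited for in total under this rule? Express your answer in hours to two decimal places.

26.00 hours

Wed: 5:05 AM–12:56 PM = 7 h 51 min → rounds to 7 h 45 min
Thu: 10:53 AM–6:06 PM = 7 h 13 min → rounds to 7 h 15 min
Fri: 6:48 AM–12:57 PM = 6 h 9 min − 15 min = 5 h 54 min → rounds to 6 h 0 min
Sat: 5:15 AM–10:16 AM = 5 h 1 min → rounds to 5 h 0 min
Total credited: 26 h 0 min.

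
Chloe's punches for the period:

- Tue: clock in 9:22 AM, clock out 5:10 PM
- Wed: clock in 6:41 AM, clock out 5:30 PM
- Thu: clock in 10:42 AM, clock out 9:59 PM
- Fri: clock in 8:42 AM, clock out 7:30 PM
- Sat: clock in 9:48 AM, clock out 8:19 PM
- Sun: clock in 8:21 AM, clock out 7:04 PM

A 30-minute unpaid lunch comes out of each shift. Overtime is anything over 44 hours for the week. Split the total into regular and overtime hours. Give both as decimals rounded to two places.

Tue: 9:22 AM–5:10 PM = 7 h 48 min; less 30 min break → 7 h 18 min
Wed: 6:41 AM–5:30 PM = 10 h 49 min; less 30 min break → 10 h 19 min
Thu: 10:42 AM–9:59 PM = 11 h 17 min; less 30 min break → 10 h 47 min
Fri: 8:42 AM–7:30 PM = 10 h 48 min; less 30 min break → 10 h 18 min
Sat: 9:48 AM–8:19 PM = 10 h 31 min; less 30 min break → 10 h 1 min
Sun: 8:21 AM–7:04 PM = 10 h 43 min; less 30 min break → 10 h 13 min
Total worked: 58 h 56 min = 58.93 h.
Threshold 44 h → overtime 14 h 56 min, regular 44 h 0 min.

Regular 44.00 hours, overtime 14.93 hours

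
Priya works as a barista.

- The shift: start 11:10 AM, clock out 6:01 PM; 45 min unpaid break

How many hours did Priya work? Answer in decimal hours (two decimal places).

6.10 hours

The shift: 11:10 AM–6:01 PM = 6 h 51 min; less 45 min break → 6 h 6 min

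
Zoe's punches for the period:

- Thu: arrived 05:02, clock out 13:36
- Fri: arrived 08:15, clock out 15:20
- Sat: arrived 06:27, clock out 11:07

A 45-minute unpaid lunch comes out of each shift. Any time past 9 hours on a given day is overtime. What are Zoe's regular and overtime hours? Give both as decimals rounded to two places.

Regular 18.07 hours, overtime 0.00 hours

Thu: 05:02–13:36 = 8 h 34 min; less 45 min break → 7 h 49 min
Fri: 08:15–15:20 = 7 h 5 min; less 45 min break → 6 h 20 min
Sat: 06:27–11:07 = 4 h 40 min; less 45 min break → 3 h 55 min
Thu reg 7 h 49 min / OT 0 h 0 min; Fri reg 6 h 20 min / OT 0 h 0 min; Sat reg 3 h 55 min / OT 0 h 0 min.
Totals: regular 18 h 4 min, overtime 0 h 0 min.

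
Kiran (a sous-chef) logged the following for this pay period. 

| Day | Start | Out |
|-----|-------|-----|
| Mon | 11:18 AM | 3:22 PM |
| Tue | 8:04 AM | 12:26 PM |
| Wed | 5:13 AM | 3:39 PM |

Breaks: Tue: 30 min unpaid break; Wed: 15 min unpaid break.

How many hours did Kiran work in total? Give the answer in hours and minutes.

Mon: 11:18 AM–3:22 PM = 4 h 4 min
Tue: 8:04 AM–12:26 PM = 4 h 22 min; less 30 min break → 3 h 52 min
Wed: 5:13 AM–3:39 PM = 10 h 26 min; less 15 min break → 10 h 11 min
Total: 4 h 4 min + 3 h 52 min + 10 h 11 min = 18 h 7 min.

18 h 7 min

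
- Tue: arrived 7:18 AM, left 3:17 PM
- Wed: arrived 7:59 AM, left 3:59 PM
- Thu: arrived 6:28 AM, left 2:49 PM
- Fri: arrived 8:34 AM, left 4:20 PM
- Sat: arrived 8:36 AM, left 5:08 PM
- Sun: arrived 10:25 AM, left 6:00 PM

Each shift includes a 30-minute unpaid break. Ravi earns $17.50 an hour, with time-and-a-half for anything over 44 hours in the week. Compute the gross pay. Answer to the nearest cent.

$801.94

Tue: 7:18 AM–3:17 PM = 7 h 59 min; less 30 min break → 7 h 29 min
Wed: 7:59 AM–3:59 PM = 8 h 0 min; less 30 min break → 7 h 30 min
Thu: 6:28 AM–2:49 PM = 8 h 21 min; less 30 min break → 7 h 51 min
Fri: 8:34 AM–4:20 PM = 7 h 46 min; less 30 min break → 7 h 16 min
Sat: 8:36 AM–5:08 PM = 8 h 32 min; less 30 min break → 8 h 2 min
Sun: 10:25 AM–6:00 PM = 7 h 35 min; less 30 min break → 7 h 5 min
Total worked: 45 h 13 min = 2713 min.
Regular 44 h 0 min = 2640 min at $17.50/h; overtime 1 h 13 min = 73 min at $26.25/h.
Pay = (2640 × $17.50 + 73 × $26.25) ÷ 60 = $801.94.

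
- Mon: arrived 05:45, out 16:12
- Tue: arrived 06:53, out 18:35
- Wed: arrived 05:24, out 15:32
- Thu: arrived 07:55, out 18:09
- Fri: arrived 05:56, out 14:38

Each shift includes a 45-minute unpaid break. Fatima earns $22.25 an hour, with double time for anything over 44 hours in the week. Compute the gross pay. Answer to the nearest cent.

Mon: 05:45–16:12 = 10 h 27 min; less 45 min break → 9 h 42 min
Tue: 06:53–18:35 = 11 h 42 min; less 45 min break → 10 h 57 min
Wed: 05:24–15:32 = 10 h 8 min; less 45 min break → 9 h 23 min
Thu: 07:55–18:09 = 10 h 14 min; less 45 min break → 9 h 29 min
Fri: 05:56–14:38 = 8 h 42 min; less 45 min break → 7 h 57 min
Total worked: 47 h 28 min = 2848 min.
Regular 44 h 0 min = 2640 min at $22.25/h; overtime 3 h 28 min = 208 min at $44.50/h.
Pay = (2640 × $22.25 + 208 × $44.50) ÷ 60 = $1133.27.

$1133.27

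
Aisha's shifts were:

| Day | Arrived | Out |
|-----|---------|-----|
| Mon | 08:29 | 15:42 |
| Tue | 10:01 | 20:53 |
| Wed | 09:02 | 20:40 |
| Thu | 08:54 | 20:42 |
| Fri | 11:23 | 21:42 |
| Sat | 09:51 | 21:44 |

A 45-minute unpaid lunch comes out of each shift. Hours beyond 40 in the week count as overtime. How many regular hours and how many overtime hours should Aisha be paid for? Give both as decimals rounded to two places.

Mon: 08:29–15:42 = 7 h 13 min; less 45 min break → 6 h 28 min
Tue: 10:01–20:53 = 10 h 52 min; less 45 min break → 10 h 7 min
Wed: 09:02–20:40 = 11 h 38 min; less 45 min break → 10 h 53 min
Thu: 08:54–20:42 = 11 h 48 min; less 45 min break → 11 h 3 min
Fri: 11:23–21:42 = 10 h 19 min; less 45 min break → 9 h 34 min
Sat: 09:51–21:44 = 11 h 53 min; less 45 min break → 11 h 8 min
Total worked: 59 h 13 min = 59.22 h.
Threshold 40 h → overtime 19 h 13 min, regular 40 h 0 min.

Regular 40.00 hours, overtime 19.22 hours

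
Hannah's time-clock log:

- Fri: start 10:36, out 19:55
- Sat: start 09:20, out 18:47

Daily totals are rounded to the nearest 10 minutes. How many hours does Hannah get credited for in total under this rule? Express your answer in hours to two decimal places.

18.83 hours

Fri: 10:36–19:55 = 9 h 19 min → rounds to 9 h 20 min
Sat: 09:20–18:47 = 9 h 27 min → rounds to 9 h 30 min
Total credited: 18 h 50 min.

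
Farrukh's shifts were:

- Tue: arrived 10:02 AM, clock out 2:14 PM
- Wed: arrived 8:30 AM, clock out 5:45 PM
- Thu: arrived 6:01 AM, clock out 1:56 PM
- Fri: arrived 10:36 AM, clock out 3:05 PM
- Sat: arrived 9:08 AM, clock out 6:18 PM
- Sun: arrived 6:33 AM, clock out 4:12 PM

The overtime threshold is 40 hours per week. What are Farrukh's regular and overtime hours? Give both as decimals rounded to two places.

Tue: 10:02 AM–2:14 PM = 4 h 12 min
Wed: 8:30 AM–5:45 PM = 9 h 15 min
Thu: 6:01 AM–1:56 PM = 7 h 55 min
Fri: 10:36 AM–3:05 PM = 4 h 29 min
Sat: 9:08 AM–6:18 PM = 9 h 10 min
Sun: 6:33 AM–4:12 PM = 9 h 39 min
Total worked: 44 h 40 min = 44.67 h.
Threshold 40 h → overtime 4 h 40 min, regular 40 h 0 min.

Regular 40.00 hours, overtime 4.67 hours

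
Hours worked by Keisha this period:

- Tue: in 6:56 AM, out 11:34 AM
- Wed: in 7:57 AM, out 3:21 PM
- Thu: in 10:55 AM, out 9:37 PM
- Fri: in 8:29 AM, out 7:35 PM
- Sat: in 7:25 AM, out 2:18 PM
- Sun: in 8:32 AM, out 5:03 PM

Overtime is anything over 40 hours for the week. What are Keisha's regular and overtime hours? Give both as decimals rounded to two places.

Regular 40.00 hours, overtime 9.23 hours

Tue: 6:56 AM–11:34 AM = 4 h 38 min
Wed: 7:57 AM–3:21 PM = 7 h 24 min
Thu: 10:55 AM–9:37 PM = 10 h 42 min
Fri: 8:29 AM–7:35 PM = 11 h 6 min
Sat: 7:25 AM–2:18 PM = 6 h 53 min
Sun: 8:32 AM–5:03 PM = 8 h 31 min
Total worked: 49 h 14 min = 49.23 h.
Threshold 40 h → overtime 9 h 14 min, regular 40 h 0 min.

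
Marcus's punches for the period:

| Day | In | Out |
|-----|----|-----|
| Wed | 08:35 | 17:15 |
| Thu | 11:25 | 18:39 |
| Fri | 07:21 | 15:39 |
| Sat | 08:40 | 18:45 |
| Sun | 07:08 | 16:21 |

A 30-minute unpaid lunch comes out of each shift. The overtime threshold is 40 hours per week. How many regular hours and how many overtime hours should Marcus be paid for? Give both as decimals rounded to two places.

Wed: 08:35–17:15 = 8 h 40 min; less 30 min break → 8 h 10 min
Thu: 11:25–18:39 = 7 h 14 min; less 30 min break → 6 h 44 min
Fri: 07:21–15:39 = 8 h 18 min; less 30 min break → 7 h 48 min
Sat: 08:40–18:45 = 10 h 5 min; less 30 min break → 9 h 35 min
Sun: 07:08–16:21 = 9 h 13 min; less 30 min break → 8 h 43 min
Total worked: 41 h 0 min = 41.00 h.
Threshold 40 h → overtime 1 h 0 min, regular 40 h 0 min.

Regular 40.00 hours, overtime 1.00 hours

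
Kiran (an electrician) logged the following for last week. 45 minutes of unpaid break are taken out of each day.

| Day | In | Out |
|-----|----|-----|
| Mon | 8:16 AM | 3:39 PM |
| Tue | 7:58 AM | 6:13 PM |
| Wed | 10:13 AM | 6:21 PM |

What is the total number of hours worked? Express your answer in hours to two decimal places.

Mon: 8:16 AM–3:39 PM = 7 h 23 min; less 45 min break → 6 h 38 min
Tue: 7:58 AM–6:13 PM = 10 h 15 min; less 45 min break → 9 h 30 min
Wed: 10:13 AM–6:21 PM = 8 h 8 min; less 45 min break → 7 h 23 min
Total: 6 h 38 min + 9 h 30 min + 7 h 23 min = 23 h 31 min.

23.52 hours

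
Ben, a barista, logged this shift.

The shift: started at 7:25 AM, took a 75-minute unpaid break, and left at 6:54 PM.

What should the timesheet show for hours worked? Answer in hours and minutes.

10 h 14 min

The shift: 7:25 AM–6:54 PM = 11 h 29 min; less 75 min break → 10 h 14 min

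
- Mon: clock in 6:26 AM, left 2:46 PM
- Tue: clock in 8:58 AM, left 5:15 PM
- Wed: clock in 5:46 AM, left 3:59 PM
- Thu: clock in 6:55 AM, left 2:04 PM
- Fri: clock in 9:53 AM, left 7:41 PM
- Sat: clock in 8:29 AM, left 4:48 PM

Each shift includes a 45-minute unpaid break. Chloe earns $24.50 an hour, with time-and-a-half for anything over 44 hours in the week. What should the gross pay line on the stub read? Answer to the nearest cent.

Mon: 6:26 AM–2:46 PM = 8 h 20 min; less 45 min break → 7 h 35 min
Tue: 8:58 AM–5:15 PM = 8 h 17 min; less 45 min break → 7 h 32 min
Wed: 5:46 AM–3:59 PM = 10 h 13 min; less 45 min break → 9 h 28 min
Thu: 6:55 AM–2:04 PM = 7 h 9 min; less 45 min break → 6 h 24 min
Fri: 9:53 AM–7:41 PM = 9 h 48 min; less 45 min break → 9 h 3 min
Sat: 8:29 AM–4:48 PM = 8 h 19 min; less 45 min break → 7 h 34 min
Total worked: 47 h 36 min = 2856 min.
Regular 44 h 0 min = 2640 min at $24.50/h; overtime 3 h 36 min = 216 min at $36.75/h.
Pay = (2640 × $24.50 + 216 × $36.75) ÷ 60 = $1210.30.

$1210.30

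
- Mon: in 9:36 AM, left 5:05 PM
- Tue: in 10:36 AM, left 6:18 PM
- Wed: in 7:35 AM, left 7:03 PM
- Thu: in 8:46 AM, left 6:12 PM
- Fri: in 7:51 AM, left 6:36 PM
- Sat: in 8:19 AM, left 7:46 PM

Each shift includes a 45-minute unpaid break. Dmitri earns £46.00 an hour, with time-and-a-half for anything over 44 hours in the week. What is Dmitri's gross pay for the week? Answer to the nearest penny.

Mon: 9:36 AM–5:05 PM = 7 h 29 min; less 45 min break → 6 h 44 min
Tue: 10:36 AM–6:18 PM = 7 h 42 min; less 45 min break → 6 h 57 min
Wed: 7:35 AM–7:03 PM = 11 h 28 min; less 45 min break → 10 h 43 min
Thu: 8:46 AM–6:12 PM = 9 h 26 min; less 45 min break → 8 h 41 min
Fri: 7:51 AM–6:36 PM = 10 h 45 min; less 45 min break → 10 h 0 min
Sat: 8:19 AM–7:46 PM = 11 h 27 min; less 45 min break → 10 h 42 min
Total worked: 53 h 47 min = 3227 min.
Regular 44 h 0 min = 2640 min at £46.00/h; overtime 9 h 47 min = 587 min at £69.00/h.
Pay = (2640 × £46.00 + 587 × £69.00) ÷ 60 = £2699.05.

£2699.05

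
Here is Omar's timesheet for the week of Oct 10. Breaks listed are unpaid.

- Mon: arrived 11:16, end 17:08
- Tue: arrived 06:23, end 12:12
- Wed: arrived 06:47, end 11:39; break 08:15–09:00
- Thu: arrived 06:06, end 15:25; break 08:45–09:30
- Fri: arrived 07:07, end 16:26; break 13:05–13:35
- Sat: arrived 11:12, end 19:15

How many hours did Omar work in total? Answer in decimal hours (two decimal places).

41.23 hours

Mon: 11:16–17:08 = 5 h 52 min
Tue: 06:23–12:12 = 5 h 49 min
Wed: 06:47–11:39 = 4 h 52 min; less 45 min break → 4 h 7 min
Thu: 06:06–15:25 = 9 h 19 min; less 45 min break → 8 h 34 min
Fri: 07:07–16:26 = 9 h 19 min; less 30 min break → 8 h 49 min
Sat: 11:12–19:15 = 8 h 3 min
Total: 5 h 52 min + 5 h 49 min + 4 h 7 min + 8 h 34 min + 8 h 49 min + 8 h 3 min = 41 h 14 min.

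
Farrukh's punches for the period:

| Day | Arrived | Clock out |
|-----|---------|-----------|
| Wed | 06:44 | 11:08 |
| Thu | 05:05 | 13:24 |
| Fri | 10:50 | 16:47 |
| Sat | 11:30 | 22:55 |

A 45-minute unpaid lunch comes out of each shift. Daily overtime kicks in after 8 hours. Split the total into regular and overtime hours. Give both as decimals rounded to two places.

Regular 24.42 hours, overtime 2.67 hours

Wed: 06:44–11:08 = 4 h 24 min; less 45 min break → 3 h 39 min
Thu: 05:05–13:24 = 8 h 19 min; less 45 min break → 7 h 34 min
Fri: 10:50–16:47 = 5 h 57 min; less 45 min break → 5 h 12 min
Sat: 11:30–22:55 = 11 h 25 min; less 45 min break → 10 h 40 min
Wed reg 3 h 39 min / OT 0 h 0 min; Thu reg 7 h 34 min / OT 0 h 0 min; Fri reg 5 h 12 min / OT 0 h 0 min; Sat reg 8 h 0 min / OT 2 h 40 min.
Totals: regular 24 h 25 min, overtime 2 h 40 min.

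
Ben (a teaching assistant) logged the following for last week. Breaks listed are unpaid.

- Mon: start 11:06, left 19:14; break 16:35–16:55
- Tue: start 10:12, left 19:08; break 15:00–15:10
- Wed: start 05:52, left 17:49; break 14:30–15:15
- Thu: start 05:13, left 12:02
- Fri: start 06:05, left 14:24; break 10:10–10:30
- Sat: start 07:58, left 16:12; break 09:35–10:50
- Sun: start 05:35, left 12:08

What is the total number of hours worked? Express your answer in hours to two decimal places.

56.10 hours

Mon: 11:06–19:14 = 8 h 8 min; less 20 min break → 7 h 48 min
Tue: 10:12–19:08 = 8 h 56 min; less 10 min break → 8 h 46 min
Wed: 05:52–17:49 = 11 h 57 min; less 45 min break → 11 h 12 min
Thu: 05:13–12:02 = 6 h 49 min
Fri: 06:05–14:24 = 8 h 19 min; less 20 min break → 7 h 59 min
Sat: 07:58–16:12 = 8 h 14 min; less 75 min break → 6 h 59 min
Sun: 05:35–12:08 = 6 h 33 min
Total: 7 h 48 min + 8 h 46 min + 11 h 12 min + 6 h 49 min + 7 h 59 min + 6 h 59 min + 6 h 33 min = 56 h 6 min.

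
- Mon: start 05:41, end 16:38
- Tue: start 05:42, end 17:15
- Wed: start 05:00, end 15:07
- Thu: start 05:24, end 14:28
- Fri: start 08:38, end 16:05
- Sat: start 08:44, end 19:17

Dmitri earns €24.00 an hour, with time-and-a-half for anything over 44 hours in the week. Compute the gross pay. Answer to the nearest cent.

€1620.60

Mon: 05:41–16:38 = 10 h 57 min
Tue: 05:42–17:15 = 11 h 33 min
Wed: 05:00–15:07 = 10 h 7 min
Thu: 05:24–14:28 = 9 h 4 min
Fri: 08:38–16:05 = 7 h 27 min
Sat: 08:44–19:17 = 10 h 33 min
Total worked: 59 h 41 min = 3581 min.
Regular 44 h 0 min = 2640 min at €24.00/h; overtime 15 h 41 min = 941 min at €36.00/h.
Pay = (2640 × €24.00 + 941 × €36.00) ÷ 60 = €1620.60.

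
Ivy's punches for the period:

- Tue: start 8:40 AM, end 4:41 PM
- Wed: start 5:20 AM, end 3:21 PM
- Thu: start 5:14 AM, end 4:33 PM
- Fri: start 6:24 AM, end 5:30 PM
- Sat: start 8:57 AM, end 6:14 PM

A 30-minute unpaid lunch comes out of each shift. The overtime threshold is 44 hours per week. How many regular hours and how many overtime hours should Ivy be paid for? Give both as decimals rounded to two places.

Tue: 8:40 AM–4:41 PM = 8 h 1 min; less 30 min break → 7 h 31 min
Wed: 5:20 AM–3:21 PM = 10 h 1 min; less 30 min break → 9 h 31 min
Thu: 5:14 AM–4:33 PM = 11 h 19 min; less 30 min break → 10 h 49 min
Fri: 6:24 AM–5:30 PM = 11 h 6 min; less 30 min break → 10 h 36 min
Sat: 8:57 AM–6:14 PM = 9 h 17 min; less 30 min break → 8 h 47 min
Total worked: 47 h 14 min = 47.23 h.
Threshold 44 h → overtime 3 h 14 min, regular 44 h 0 min.

Regular 44.00 hours, overtime 3.23 hours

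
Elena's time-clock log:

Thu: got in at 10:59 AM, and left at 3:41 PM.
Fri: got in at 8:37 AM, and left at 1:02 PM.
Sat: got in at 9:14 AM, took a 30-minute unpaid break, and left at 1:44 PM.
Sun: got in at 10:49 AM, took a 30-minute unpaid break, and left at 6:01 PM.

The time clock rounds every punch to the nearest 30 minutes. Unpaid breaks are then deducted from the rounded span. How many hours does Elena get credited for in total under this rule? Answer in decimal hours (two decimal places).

Thu: in 10:59 AM→11:00 AM, out 3:41 PM→3:30 PM; 4 h 30 min
Fri: in 8:37 AM→8:30 AM, out 1:02 PM→1:00 PM; 4 h 30 min
Sat: in 9:14 AM→9:00 AM, out 1:44 PM→1:30 PM; 4 h 30 min − 30 min = 4 h 0 min
Sun: in 10:49 AM→11:00 AM, out 6:01 PM→6:00 PM; 7 h 0 min − 30 min = 6 h 30 min
Total credited: 19 h 30 min.

19.50 hours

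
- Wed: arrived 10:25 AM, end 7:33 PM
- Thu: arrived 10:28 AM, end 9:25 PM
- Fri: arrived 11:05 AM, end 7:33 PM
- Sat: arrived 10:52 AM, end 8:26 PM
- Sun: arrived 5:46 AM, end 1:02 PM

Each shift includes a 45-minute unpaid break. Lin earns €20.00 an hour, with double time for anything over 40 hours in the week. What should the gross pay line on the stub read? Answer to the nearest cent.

€865.33

Wed: 10:25 AM–7:33 PM = 9 h 8 min; less 45 min break → 8 h 23 min
Thu: 10:28 AM–9:25 PM = 10 h 57 min; less 45 min break → 10 h 12 min
Fri: 11:05 AM–7:33 PM = 8 h 28 min; less 45 min break → 7 h 43 min
Sat: 10:52 AM–8:26 PM = 9 h 34 min; less 45 min break → 8 h 49 min
Sun: 5:46 AM–1:02 PM = 7 h 16 min; less 45 min break → 6 h 31 min
Total worked: 41 h 38 min = 2498 min.
Regular 40 h 0 min = 2400 min at €20.00/h; overtime 1 h 38 min = 98 min at €40.00/h.
Pay = (2400 × €20.00 + 98 × €40.00) ÷ 60 = €865.33.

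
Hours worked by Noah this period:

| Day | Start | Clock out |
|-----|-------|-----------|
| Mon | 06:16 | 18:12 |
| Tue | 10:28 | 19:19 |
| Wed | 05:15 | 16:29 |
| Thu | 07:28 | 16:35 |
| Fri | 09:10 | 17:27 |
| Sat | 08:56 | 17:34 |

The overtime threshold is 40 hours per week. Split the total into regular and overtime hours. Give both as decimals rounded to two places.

Regular 40.00 hours, overtime 18.05 hours

Mon: 06:16–18:12 = 11 h 56 min
Tue: 10:28–19:19 = 8 h 51 min
Wed: 05:15–16:29 = 11 h 14 min
Thu: 07:28–16:35 = 9 h 7 min
Fri: 09:10–17:27 = 8 h 17 min
Sat: 08:56–17:34 = 8 h 38 min
Total worked: 58 h 3 min = 58.05 h.
Threshold 40 h → overtime 18 h 3 min, regular 40 h 0 min.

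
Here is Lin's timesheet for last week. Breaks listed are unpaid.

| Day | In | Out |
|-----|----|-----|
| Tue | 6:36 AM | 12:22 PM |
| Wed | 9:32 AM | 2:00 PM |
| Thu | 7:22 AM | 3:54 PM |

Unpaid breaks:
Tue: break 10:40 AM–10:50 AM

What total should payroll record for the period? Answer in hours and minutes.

18 h 36 min

Tue: 6:36 AM–12:22 PM = 5 h 46 min; less 10 min break → 5 h 36 min
Wed: 9:32 AM–2:00 PM = 4 h 28 min
Thu: 7:22 AM–3:54 PM = 8 h 32 min
Total: 5 h 36 min + 4 h 28 min + 8 h 32 min = 18 h 36 min.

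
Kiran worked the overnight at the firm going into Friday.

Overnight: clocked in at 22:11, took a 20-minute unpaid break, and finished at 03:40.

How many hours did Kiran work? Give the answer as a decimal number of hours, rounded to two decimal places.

5.15 hours

Overnight: 22:11 → midnight = 1 h 49 min; midnight → 03:40 = 3 h 40 min; span 5 h 29 min; less 20 min break → 5 h 9 min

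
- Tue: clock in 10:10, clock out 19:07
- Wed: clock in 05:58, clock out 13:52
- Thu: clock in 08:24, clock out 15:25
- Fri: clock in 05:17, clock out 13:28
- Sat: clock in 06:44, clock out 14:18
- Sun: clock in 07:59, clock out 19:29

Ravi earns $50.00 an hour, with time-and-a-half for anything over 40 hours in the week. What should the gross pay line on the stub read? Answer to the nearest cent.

$2833.75

Tue: 10:10–19:07 = 8 h 57 min
Wed: 05:58–13:52 = 7 h 54 min
Thu: 08:24–15:25 = 7 h 1 min
Fri: 05:17–13:28 = 8 h 11 min
Sat: 06:44–14:18 = 7 h 34 min
Sun: 07:59–19:29 = 11 h 30 min
Total worked: 51 h 7 min = 3067 min.
Regular 40 h 0 min = 2400 min at $50.00/h; overtime 11 h 7 min = 667 min at $75.00/h.
Pay = (2400 × $50.00 + 667 × $75.00) ÷ 60 = $2833.75.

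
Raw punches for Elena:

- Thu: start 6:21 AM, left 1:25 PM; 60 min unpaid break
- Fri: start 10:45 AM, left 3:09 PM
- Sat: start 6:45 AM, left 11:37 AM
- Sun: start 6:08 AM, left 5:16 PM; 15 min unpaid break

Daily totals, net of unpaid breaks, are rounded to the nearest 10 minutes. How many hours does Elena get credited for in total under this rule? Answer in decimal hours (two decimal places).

Thu: 6:21 AM–1:25 PM = 7 h 4 min − 60 min = 6 h 4 min → rounds to 6 h 0 min
Fri: 10:45 AM–3:09 PM = 4 h 24 min → rounds to 4 h 20 min
Sat: 6:45 AM–11:37 AM = 4 h 52 min → rounds to 4 h 50 min
Sun: 6:08 AM–5:16 PM = 11 h 8 min − 15 min = 10 h 53 min → rounds to 10 h 50 min
Total credited: 26 h 0 min.

26.00 hours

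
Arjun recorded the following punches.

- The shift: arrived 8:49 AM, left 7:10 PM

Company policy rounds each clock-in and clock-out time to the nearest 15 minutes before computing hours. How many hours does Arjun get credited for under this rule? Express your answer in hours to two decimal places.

10.50 hours

The shift: in 8:49 AM→8:45 AM, out 7:10 PM→7:15 PM; 10 h 30 min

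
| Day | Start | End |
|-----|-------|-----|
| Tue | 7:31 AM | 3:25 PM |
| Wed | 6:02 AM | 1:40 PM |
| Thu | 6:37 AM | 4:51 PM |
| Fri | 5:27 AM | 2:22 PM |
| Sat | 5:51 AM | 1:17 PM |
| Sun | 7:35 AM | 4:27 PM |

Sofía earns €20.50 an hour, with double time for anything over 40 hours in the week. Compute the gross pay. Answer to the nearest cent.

€1270.32

Tue: 7:31 AM–3:25 PM = 7 h 54 min
Wed: 6:02 AM–1:40 PM = 7 h 38 min
Thu: 6:37 AM–4:51 PM = 10 h 14 min
Fri: 5:27 AM–2:22 PM = 8 h 55 min
Sat: 5:51 AM–1:17 PM = 7 h 26 min
Sun: 7:35 AM–4:27 PM = 8 h 52 min
Total worked: 50 h 59 min = 3059 min.
Regular 40 h 0 min = 2400 min at €20.50/h; overtime 10 h 59 min = 659 min at €41.00/h.
Pay = (2400 × €20.50 + 659 × €41.00) ÷ 60 = €1270.32.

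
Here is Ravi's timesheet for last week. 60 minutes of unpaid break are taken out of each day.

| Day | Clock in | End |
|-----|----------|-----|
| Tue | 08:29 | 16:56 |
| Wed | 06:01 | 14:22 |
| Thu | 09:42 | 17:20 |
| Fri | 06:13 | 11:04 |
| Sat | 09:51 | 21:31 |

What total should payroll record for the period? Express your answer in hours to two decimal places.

Tue: 08:29–16:56 = 8 h 27 min; less 60 min break → 7 h 27 min
Wed: 06:01–14:22 = 8 h 21 min; less 60 min break → 7 h 21 min
Thu: 09:42–17:20 = 7 h 38 min; less 60 min break → 6 h 38 min
Fri: 06:13–11:04 = 4 h 51 min; less 60 min break → 3 h 51 min
Sat: 09:51–21:31 = 11 h 40 min; less 60 min break → 10 h 40 min
Total: 7 h 27 min + 7 h 21 min + 6 h 38 min + 3 h 51 min + 10 h 40 min = 35 h 57 min.

35.95 hours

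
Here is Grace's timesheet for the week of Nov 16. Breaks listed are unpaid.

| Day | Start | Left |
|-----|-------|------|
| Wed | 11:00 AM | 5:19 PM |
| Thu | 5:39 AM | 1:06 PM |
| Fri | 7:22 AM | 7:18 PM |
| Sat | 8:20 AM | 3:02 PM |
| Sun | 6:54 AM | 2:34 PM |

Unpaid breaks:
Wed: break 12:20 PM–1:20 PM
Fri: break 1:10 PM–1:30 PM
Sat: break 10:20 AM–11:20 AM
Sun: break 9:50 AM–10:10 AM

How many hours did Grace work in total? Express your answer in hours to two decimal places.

Wed: 11:00 AM–5:19 PM = 6 h 19 min; less 60 min break → 5 h 19 min
Thu: 5:39 AM–1:06 PM = 7 h 27 min
Fri: 7:22 AM–7:18 PM = 11 h 56 min; less 20 min break → 11 h 36 min
Sat: 8:20 AM–3:02 PM = 6 h 42 min; less 60 min break → 5 h 42 min
Sun: 6:54 AM–2:34 PM = 7 h 40 min; less 20 min break → 7 h 20 min
Total: 5 h 19 min + 7 h 27 min + 11 h 36 min + 5 h 42 min + 7 h 20 min = 37 h 24 min.

37.40 hours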